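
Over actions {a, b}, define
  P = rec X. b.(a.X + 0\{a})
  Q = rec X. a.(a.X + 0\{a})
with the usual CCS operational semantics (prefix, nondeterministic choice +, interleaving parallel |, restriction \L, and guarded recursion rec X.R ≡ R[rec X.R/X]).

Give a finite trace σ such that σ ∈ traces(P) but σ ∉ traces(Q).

b

P's transition system — 2 states:
  p0 = rec X. b.(a.X + 0\{a}) has moves —b→ p1
  p1 = a.(rec X. b.(a.X + 0\{a})) + 0\{a} has moves —a→ p0
Q's transition system — 2 states:
  q0 = rec X. a.(a.X + 0\{a}) has moves —a→ q1
  q1 = a.(rec X. a.(a.X + 0\{a})) + 0\{a} has moves —a→ q0
Executing b from P (initial set {p0}):
  step 1 (b): {p1}
  ✓ P
Executing b from Q (initial set {q0}):
  step 1 (b): ∅ (Q stuck)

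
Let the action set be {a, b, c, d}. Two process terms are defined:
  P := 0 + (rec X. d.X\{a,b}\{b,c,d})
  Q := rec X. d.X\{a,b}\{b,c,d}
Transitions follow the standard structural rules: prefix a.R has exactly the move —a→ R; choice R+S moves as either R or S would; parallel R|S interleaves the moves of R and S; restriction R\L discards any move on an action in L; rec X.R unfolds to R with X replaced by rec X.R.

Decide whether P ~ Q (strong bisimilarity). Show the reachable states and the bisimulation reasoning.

LTS(P): 2 reachable states
  s0 = 0 + (rec X. d.X\{a,b}\{b,c,d}) :: --d--▸ s1
  s1 = (rec X. d.X\{a,b}\{b,c,d})\{a,b}\{b,c,d} :: (no moves)
LTS(Q): 2 reachable states
  t0 = rec X. d.X\{a,b}\{b,c,d} :: --d--▸ t1
  t1 = (rec X. d.X\{a,b}\{b,c,d})\{a,b}\{b,c,d} :: (no moves)
Coarsest stable partition (strong bisimilarity classes):
  B0 = {s0, t0}
  B1 = {s1, t1}
s0 ∈ B0, t0 ∈ B0 → same block

bisimilar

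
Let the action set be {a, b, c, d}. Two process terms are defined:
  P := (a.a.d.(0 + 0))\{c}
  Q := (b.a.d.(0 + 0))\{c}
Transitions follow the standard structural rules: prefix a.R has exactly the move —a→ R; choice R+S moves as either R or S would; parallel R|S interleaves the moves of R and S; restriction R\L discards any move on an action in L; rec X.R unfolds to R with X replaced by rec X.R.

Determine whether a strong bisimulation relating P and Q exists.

Reachable graph of P (4 states):
  m0 = (a.a.d.(0 + 0))\{c} → -a-> m1
  m1 = (a.d.(0 + 0))\{c} → -a-> m2
  m2 = (d.(0 + 0))\{c} → -d-> m3
  m3 = (0 + 0)\{c} → deadlocked
Reachable graph of Q (4 states):
  n0 = (b.a.d.(0 + 0))\{c} → -b-> n1
  n1 = (a.d.(0 + 0))\{c} → -a-> n2
  n2 = (d.(0 + 0))\{c} → -d-> n3
  n3 = (0 + 0)\{c} → deadlocked
Bisimilarity quotient blocks:
  B0 = {m0}
  B1 = {m1, n1}
  B2 = {m2, n2}
  B3 = {m3, n3}
  B4 = {n0}
m0 ∈ B0, n0 ∈ B4 → different blocks

not bisimilar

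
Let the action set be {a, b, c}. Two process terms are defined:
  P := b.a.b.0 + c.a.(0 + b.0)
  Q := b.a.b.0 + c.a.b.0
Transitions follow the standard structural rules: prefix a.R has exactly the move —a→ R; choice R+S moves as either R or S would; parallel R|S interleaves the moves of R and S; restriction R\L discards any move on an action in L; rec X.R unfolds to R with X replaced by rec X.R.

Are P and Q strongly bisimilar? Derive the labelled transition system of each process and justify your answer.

P's transition system — 6 states:
  u0 = b.a.b.0 + c.a.(0 + b.0) ⊢ --b--▸ u1, --c--▸ u2
  u1 = a.b.0 ⊢ --a--▸ u3
  u2 = a.(0 + b.0) ⊢ --a--▸ u4
  u3 = b.0 ⊢ --b--▸ u5
  u4 = 0 + b.0 ⊢ --b--▸ u5
  u5 = 0 ⊢ stopped
Q's transition system — 4 states:
  v0 = b.a.b.0 + c.a.b.0 ⊢ --b--▸ v1, --c--▸ v1
  v1 = a.b.0 ⊢ --a--▸ v2
  v2 = b.0 ⊢ --b--▸ v3
  v3 = 0 ⊢ stopped
Coarsest stable partition (strong bisimilarity classes):
  B0 = {u0, v0}
  B1 = {u1, u2, v1}
  B2 = {u3, u4, v2}
  B3 = {u5, v3}
u0 ∈ B0, v0 ∈ B0 → same block

P ~ Q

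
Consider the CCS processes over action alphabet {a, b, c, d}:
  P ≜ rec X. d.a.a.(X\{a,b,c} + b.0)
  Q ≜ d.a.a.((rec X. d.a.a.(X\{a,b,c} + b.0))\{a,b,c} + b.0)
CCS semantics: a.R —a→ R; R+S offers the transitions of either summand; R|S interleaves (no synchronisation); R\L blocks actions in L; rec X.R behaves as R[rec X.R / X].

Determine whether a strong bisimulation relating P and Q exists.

bisimilar

Reachable graph of P (6 states):
  s0 = rec X. d.a.a.(X\{a,b,c} + b.0) has moves —d→ s1
  s1 = a.a.((rec X. d.a.a.(X\{a,b,c} + b.0))\{a,b,c} + b.0) has moves —a→ s2
  s2 = a.((rec X. d.a.a.(X\{a,b,c} + b.0))\{a,b,c} + b.0) has moves —a→ s3
  s3 = (rec X. d.a.a.(X\{a,b,c} + b.0))\{a,b,c} + b.0 has moves —b→ s4, —d→ s5
  s4 = 0 has moves ∅
  s5 = (a.a.((rec X. d.a.a.(X\{a,b,c} + b.0))\{a,b,c} + b.0))\{a,b,c} has moves ∅
Reachable graph of Q (6 states):
  t0 = d.a.a.((rec X. d.a.a.(X\{a,b,c} + b.0))\{a,b,c} + b.0) has moves —d→ t1
  t1 = a.a.((rec X. d.a.a.(X\{a,b,c} + b.0))\{a,b,c} + b.0) has moves —a→ t2
  t2 = a.((rec X. d.a.a.(X\{a,b,c} + b.0))\{a,b,c} + b.0) has moves —a→ t3
  t3 = (rec X. d.a.a.(X\{a,b,c} + b.0))\{a,b,c} + b.0 has moves —b→ t4, —d→ t5
  t4 = 0 has moves ∅
  t5 = (a.a.((rec X. d.a.a.(X\{a,b,c} + b.0))\{a,b,c} + b.0))\{a,b,c} has moves ∅
Partition-refinement fixed point:
  B0 = {s0, t0}
  B1 = {s1, t1}
  B2 = {s2, t2}
  B3 = {s3, t3}
  B4 = {s4, s5, t4, t5}
s0 ∈ B0, t0 ∈ B0 → same block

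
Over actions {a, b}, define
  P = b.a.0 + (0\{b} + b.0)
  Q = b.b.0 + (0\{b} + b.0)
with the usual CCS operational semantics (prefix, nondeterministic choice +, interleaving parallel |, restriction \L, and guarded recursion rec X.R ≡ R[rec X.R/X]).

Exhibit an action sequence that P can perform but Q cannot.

ba

Reachable graph of P (3 states):
  u0 = b.a.0 + (0\{b} + b.0) :: ··b··> u1, ··b··> u2
  u1 = 0 :: ∅
  u2 = a.0 :: ··a··> u1
Reachable graph of Q (3 states):
  v0 = b.b.0 + (0\{b} + b.0) :: ··b··> v1, ··b··> v2
  v1 = 0 :: ∅
  v2 = b.0 :: ··b··> v1
Executing ba from P (initial set {u0}):
  step 1 (b): {u1, u2}
  step 2 (a): {u1}
  — P admits the full trace.
Executing ba from Q (initial set {v0}):
  step 1 (b): {v1, v2}
  step 2 (a): no successor for Q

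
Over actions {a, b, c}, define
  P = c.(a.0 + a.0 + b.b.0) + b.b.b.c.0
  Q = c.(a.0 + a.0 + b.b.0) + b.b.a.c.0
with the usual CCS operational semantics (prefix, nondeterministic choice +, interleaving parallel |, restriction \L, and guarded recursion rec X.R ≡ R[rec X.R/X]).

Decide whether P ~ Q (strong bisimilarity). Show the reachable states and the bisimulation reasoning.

Reachable graph of P (7 states):
  s0 = c.(a.0 + a.0 + b.b.0) + b.b.b.c.0 | -b-> s1, -c-> s2
  s1 = b.b.c.0 | -b-> s3
  s2 = a.0 + a.0 + b.b.0 | -a-> s4, -b-> s5
  s3 = b.c.0 | -b-> s6
  s4 = 0 | ∅
  s5 = b.0 | -b-> s4
  s6 = c.0 | -c-> s4
Reachable graph of Q (7 states):
  t0 = c.(a.0 + a.0 + b.b.0) + b.b.a.c.0 | -b-> t1, -c-> t2
  t1 = b.a.c.0 | -b-> t3
  t2 = a.0 + a.0 + b.b.0 | -a-> t4, -b-> t5
  t3 = a.c.0 | -a-> t6
  t4 = 0 | ∅
  t5 = b.0 | -b-> t4
  t6 = c.0 | -c-> t4
Partition-refinement fixed point:
  B0 = {s0}
  B1 = {s1}
  B2 = {s3}
  B3 = {s6, t6}
  B4 = {s4, t4}
  B5 = {s2, t2}
  B6 = {s5, t5}
  B7 = {t0}
  B8 = {t1}
  B9 = {t3}
s0 ∈ B0, t0 ∈ B7 → different blocks

P ≁ Q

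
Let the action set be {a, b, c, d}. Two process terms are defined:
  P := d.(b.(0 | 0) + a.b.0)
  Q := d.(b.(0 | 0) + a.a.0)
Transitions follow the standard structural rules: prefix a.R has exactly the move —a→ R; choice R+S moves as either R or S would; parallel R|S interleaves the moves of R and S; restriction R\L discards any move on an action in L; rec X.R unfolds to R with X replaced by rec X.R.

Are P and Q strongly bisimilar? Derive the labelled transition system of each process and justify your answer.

LTS(P): 5 reachable states
  s0 = d.(b.(0 | 0) + a.b.0) has moves —d→ s1
  s1 = b.(0 | 0) + a.b.0 has moves —a→ s2, —b→ s3
  s2 = b.0 has moves —b→ s4
  s3 = 0 | 0 has moves stopped
  s4 = 0 has moves stopped
LTS(Q): 5 reachable states
  t0 = d.(b.(0 | 0) + a.a.0) has moves —d→ t1
  t1 = b.(0 | 0) + a.a.0 has moves —a→ t2, —b→ t3
  t2 = a.0 has moves —a→ t4
  t3 = 0 | 0 has moves stopped
  t4 = 0 has moves stopped
Partition-refinement fixed point:
  B0 = {s0}
  B1 = {s1}
  B2 = {s2}
  B3 = {s3, s4, t3, t4}
  B4 = {t0}
  B5 = {t1}
  B6 = {t2}
s0 ∈ B0, t0 ∈ B4 → different blocks

NO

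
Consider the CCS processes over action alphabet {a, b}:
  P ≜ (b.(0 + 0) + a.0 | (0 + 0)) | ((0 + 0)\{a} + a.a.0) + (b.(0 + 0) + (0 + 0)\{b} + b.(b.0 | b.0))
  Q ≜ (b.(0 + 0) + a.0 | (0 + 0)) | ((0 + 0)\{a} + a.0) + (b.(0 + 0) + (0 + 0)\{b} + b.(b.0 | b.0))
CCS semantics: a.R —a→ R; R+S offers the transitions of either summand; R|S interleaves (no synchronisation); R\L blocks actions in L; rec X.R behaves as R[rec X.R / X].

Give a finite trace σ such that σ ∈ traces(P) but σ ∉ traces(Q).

aaa

P's transition system — 14 states:
  m0 = (b.(0 + 0) + a.0 | (0 + 0)) | ((0 + 0)\{a} + a.a.0) + (b.(0 + 0) + (0 + 0)\{b} + b.(b.0 | b.0)) has moves =a=> m1, =a=> m2, =b=> m3, =b=> m4, =b=> m5
  m1 = (b.(0 + 0) + a.0 | (0 + 0)) | a.0 has moves =a=> m6, =a=> m7, =b=> m8
  m2 = 0 | (0 + 0) | ((0 + 0)\{a} + a.a.0) has moves =a=> m7
  m3 = (0 + 0) | ((0 + 0)\{a} + a.a.0) has moves =a=> m8
  m4 = 0 + 0 has moves (no moves)
  m5 = b.0 | b.0 has moves =b=> m10, =b=> m9
  m6 = (b.(0 + 0) + a.0 | (0 + 0)) | 0 has moves =a=> m11, =b=> m12
  m7 = 0 | (0 + 0) | a.0 has moves =a=> m11
  m8 = (0 + 0) | a.0 has moves =a=> m12
  m9 = 0 | b.0 has moves =b=> m13
  m10 = b.0 | 0 has moves =b=> m13
  m11 = 0 | (0 + 0) | 0 has moves (no moves)
  m12 = (0 + 0) | 0 has moves (no moves)
  m13 = 0 | 0 has moves (no moves)
Q's transition system — 11 states:
  n0 = (b.(0 + 0) + a.0 | (0 + 0)) | ((0 + 0)\{a} + a.0) + (b.(0 + 0) + (0 + 0)\{b} + b.(b.0 | b.0)) has moves =a=> n1, =a=> n2, =b=> n3, =b=> n4, =b=> n5
  n1 = (b.(0 + 0) + a.0 | (0 + 0)) | 0 has moves =a=> n6, =b=> n7
  n2 = 0 | (0 + 0) | ((0 + 0)\{a} + a.0) has moves =a=> n6
  n3 = (0 + 0) | ((0 + 0)\{a} + a.0) has moves =a=> n7
  n4 = 0 + 0 has moves (no moves)
  n5 = b.0 | b.0 has moves =b=> n8, =b=> n9
  n6 = 0 | (0 + 0) | 0 has moves (no moves)
  n7 = (0 + 0) | 0 has moves (no moves)
  n8 = 0 | b.0 has moves =b=> n10
  n9 = b.0 | 0 has moves =b=> n10
  n10 = 0 | 0 has moves (no moves)
Run σ = ⟨aaa⟩ on P: start {m0}
  [1] a ⇒ {m1, m2}
  [2] a ⇒ {m6, m7}
  [3] a ⇒ {m11}
  ✓ P
Run σ = ⟨aaa⟩ on Q: start {n0}
  [1] a ⇒ {n1, n2}
  [2] a ⇒ {n6}
  [3] a ⇒ no successor for Q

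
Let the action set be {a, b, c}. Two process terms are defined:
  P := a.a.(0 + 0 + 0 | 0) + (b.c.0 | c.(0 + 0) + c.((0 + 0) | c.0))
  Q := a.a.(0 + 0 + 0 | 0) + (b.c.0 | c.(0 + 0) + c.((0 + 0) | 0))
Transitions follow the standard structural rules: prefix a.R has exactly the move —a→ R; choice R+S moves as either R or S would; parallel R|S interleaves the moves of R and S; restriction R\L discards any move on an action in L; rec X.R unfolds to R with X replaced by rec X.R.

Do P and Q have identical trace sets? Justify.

NO — witness ⟨cc⟩

LTS(P): 10 reachable states
  p0 = a.a.(0 + 0 + 0 | 0) + (b.c.0 | c.(0 + 0) + c.((0 + 0) | c.0)) ⊢ -a-> p1, -b-> p2, -c-> p3, -c-> p4
  p1 = a.(0 + 0 + 0 | 0) ⊢ -a-> p5
  p2 = c.0 | c.(0 + 0) ⊢ -c-> p6, -c-> p7
  p3 = (0 + 0) | c.0 ⊢ -c-> p8
  p4 = b.c.0 | (0 + 0) ⊢ -b-> p7
  p5 = 0 + 0 + 0 | 0 ⊢ stopped
  p6 = 0 | c.(0 + 0) ⊢ -c-> p9
  p7 = c.0 | (0 + 0) ⊢ -c-> p9
  p8 = (0 + 0) | 0 ⊢ stopped
  p9 = 0 | (0 + 0) ⊢ stopped
LTS(Q): 9 reachable states
  q0 = a.a.(0 + 0 + 0 | 0) + (b.c.0 | c.(0 + 0) + c.((0 + 0) | 0)) ⊢ -a-> q1, -b-> q2, -c-> q3, -c-> q4
  q1 = a.(0 + 0 + 0 | 0) ⊢ -a-> q5
  q2 = c.0 | c.(0 + 0) ⊢ -c-> q6, -c-> q7
  q3 = (0 + 0) | 0 ⊢ stopped
  q4 = b.c.0 | (0 + 0) ⊢ -b-> q7
  q5 = 0 + 0 + 0 | 0 ⊢ stopped
  q6 = 0 | c.(0 + 0) ⊢ -c-> q8
  q7 = c.0 | (0 + 0) ⊢ -c-> q8
  q8 = 0 | (0 + 0) ⊢ stopped
Executing cc from P (initial set {p0}):
  step 1 (c): {p3, p4}
  step 2 (c): {p8}
  — P admits the full trace.
Executing cc from Q (initial set {q0}):
  step 1 (c): {q3, q4}
  step 2 (c): ∅  — Q cannot continue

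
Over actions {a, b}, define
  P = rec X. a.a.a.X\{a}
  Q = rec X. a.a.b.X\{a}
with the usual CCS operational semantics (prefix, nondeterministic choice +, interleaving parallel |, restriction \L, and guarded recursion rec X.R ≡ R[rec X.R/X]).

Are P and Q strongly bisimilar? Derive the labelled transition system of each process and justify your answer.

LTS(P): 4 reachable states
  m0 = rec X. a.a.a.X\{a} | —a→ m1
  m1 = a.a.(rec X. a.a.a.X\{a})\{a} | —a→ m2
  m2 = a.(rec X. a.a.a.X\{a})\{a} | —a→ m3
  m3 = (rec X. a.a.a.X\{a})\{a} | deadlocked
LTS(Q): 4 reachable states
  n0 = rec X. a.a.b.X\{a} | —a→ n1
  n1 = a.b.(rec X. a.a.b.X\{a})\{a} | —a→ n2
  n2 = b.(rec X. a.a.b.X\{a})\{a} | —b→ n3
  n3 = (rec X. a.a.b.X\{a})\{a} | deadlocked
Coarsest stable partition (strong bisimilarity classes):
  B0 = {m0}
  B1 = {m1}
  B2 = {m2}
  B3 = {m3, n3}
  B4 = {n0}
  B5 = {n1}
  B6 = {n2}
m0 ∈ B0, n0 ∈ B4 → different blocks

NO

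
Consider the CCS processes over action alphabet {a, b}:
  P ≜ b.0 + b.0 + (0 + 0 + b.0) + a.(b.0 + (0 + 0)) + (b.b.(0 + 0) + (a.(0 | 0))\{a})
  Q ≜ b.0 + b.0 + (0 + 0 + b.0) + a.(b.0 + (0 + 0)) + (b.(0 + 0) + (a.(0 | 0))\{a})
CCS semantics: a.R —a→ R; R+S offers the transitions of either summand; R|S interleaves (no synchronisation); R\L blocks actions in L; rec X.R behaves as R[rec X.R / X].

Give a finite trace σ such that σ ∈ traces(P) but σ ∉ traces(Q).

bb

P's transition system — 5 states:
  m0 = b.0 + b.0 + (0 + 0 + b.0) + a.(b.0 + (0 + 0)) + (b.b.(0 + 0) + (a.(0 | 0))\{a}) | =a=> m1, =b=> m2, =b=> m3
  m1 = b.0 + (0 + 0) | =b=> m2
  m2 = 0 | (no moves)
  m3 = b.(0 + 0) | =b=> m4
  m4 = 0 + 0 | (no moves)
Q's transition system — 4 states:
  n0 = b.0 + b.0 + (0 + 0 + b.0) + a.(b.0 + (0 + 0)) + (b.(0 + 0) + (a.(0 | 0))\{a}) | =a=> n1, =b=> n2, =b=> n3
  n1 = b.0 + (0 + 0) | =b=> n2
  n2 = 0 | (no moves)
  n3 = 0 + 0 | (no moves)
Executing bb from P (initial set {m0}):
  [1] b ⇒ {m2, m3}
  [2] b ⇒ {m4}
  P completes σ.
Executing bb from Q (initial set {n0}):
  [1] b ⇒ {n2, n3}
  [2] b ⇒ no successor for Q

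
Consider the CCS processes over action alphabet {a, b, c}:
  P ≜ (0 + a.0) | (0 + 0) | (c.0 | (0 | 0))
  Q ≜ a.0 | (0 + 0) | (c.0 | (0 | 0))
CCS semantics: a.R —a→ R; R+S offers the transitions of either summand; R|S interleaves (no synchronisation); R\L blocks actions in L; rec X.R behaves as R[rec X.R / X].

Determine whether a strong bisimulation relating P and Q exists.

bisimilar

P's transition system — 4 states:
  p0 = (0 + a.0) | (0 + 0) | (c.0 | (0 | 0)) has moves =a=> p1, =c=> p2
  p1 = 0 | (0 + 0) | (c.0 | (0 | 0)) has moves =c=> p3
  p2 = (0 + a.0) | (0 + 0) | (0 | (0 | 0)) has moves =a=> p3
  p3 = 0 | (0 + 0) | (0 | (0 | 0)) has moves (no moves)
Q's transition system — 4 states:
  q0 = a.0 | (0 + 0) | (c.0 | (0 | 0)) has moves =a=> q1, =c=> q2
  q1 = 0 | (0 + 0) | (c.0 | (0 | 0)) has moves =c=> q3
  q2 = a.0 | (0 + 0) | (0 | (0 | 0)) has moves =a=> q3
  q3 = 0 | (0 + 0) | (0 | (0 | 0)) has moves (no moves)
Partition-refinement fixed point:
  B0 = {p0, q0}
  B1 = {p1, q1}
  B2 = {p3, q3}
  B3 = {p2, q2}
p0 ∈ B0, q0 ∈ B0 → same block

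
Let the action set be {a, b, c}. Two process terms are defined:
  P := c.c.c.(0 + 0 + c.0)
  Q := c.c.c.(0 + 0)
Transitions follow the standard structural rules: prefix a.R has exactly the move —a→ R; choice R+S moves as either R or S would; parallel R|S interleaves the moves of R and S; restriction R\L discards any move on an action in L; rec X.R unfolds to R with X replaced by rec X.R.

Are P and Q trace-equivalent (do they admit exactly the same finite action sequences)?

NO — witness ⟨cccc⟩

Reachable graph of P (5 states):
  m0 = c.c.c.(0 + 0 + c.0) has moves =c=> m1
  m1 = c.c.(0 + 0 + c.0) has moves =c=> m2
  m2 = c.(0 + 0 + c.0) has moves =c=> m3
  m3 = 0 + 0 + c.0 has moves =c=> m4
  m4 = 0 has moves stopped
Reachable graph of Q (4 states):
  n0 = c.c.c.(0 + 0) has moves =c=> n1
  n1 = c.c.(0 + 0) has moves =c=> n2
  n2 = c.(0 + 0) has moves =c=> n3
  n3 = 0 + 0 has moves stopped
Trace ⟨cccc⟩ through P, begin at {m0}:
  after c @ step 1: {m1}
  after c @ step 2: {m2}
  after c @ step 3: {m3}
  after c @ step 4: {m4}
  — P admits the full trace.
Trace ⟨cccc⟩ through Q, begin at {n0}:
  after c @ step 1: {n1}
  after c @ step 2: {n2}
  after c @ step 3: {n3}
  after c @ step 4: no successor for Q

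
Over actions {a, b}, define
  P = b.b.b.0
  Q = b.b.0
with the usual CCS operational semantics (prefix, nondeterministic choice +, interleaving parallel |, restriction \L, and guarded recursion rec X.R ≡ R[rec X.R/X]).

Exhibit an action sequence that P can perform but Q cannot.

bbb

Reachable graph of P (4 states):
  p0 = b.b.b.0 has moves —b→ p1
  p1 = b.b.0 has moves —b→ p2
  p2 = b.0 has moves —b→ p3
  p3 = 0 has moves ·
Reachable graph of Q (3 states):
  q0 = b.b.0 has moves —b→ q1
  q1 = b.0 has moves —b→ q2
  q2 = 0 has moves ·
Executing bbb from P (initial set {p0}):
  [1] b ⇒ {p1}
  [2] b ⇒ {p2}
  [3] b ⇒ {p3}
  — P admits the full trace.
Executing bbb from Q (initial set {q0}):
  [1] b ⇒ {q1}
  [2] b ⇒ {q2}
  [3] b ⇒ no successor for Q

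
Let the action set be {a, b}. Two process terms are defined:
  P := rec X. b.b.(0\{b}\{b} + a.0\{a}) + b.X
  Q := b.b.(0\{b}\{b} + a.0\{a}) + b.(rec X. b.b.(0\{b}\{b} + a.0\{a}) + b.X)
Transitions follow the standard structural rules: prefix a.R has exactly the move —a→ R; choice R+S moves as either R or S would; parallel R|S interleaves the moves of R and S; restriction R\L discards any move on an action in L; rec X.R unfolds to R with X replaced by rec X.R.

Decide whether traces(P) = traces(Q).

P's transition system — 4 states:
  m0 = rec X. b.b.(0\{b}\{b} + a.0\{a}) + b.X | -b-> m0, -b-> m1
  m1 = b.(0\{b}\{b} + a.0\{a}) | -b-> m2
  m2 = 0\{b}\{b} + a.0\{a} | -a-> m3
  m3 = 0\{a} | stopped
Q's transition system — 5 states:
  n0 = b.b.(0\{b}\{b} + a.0\{a}) + b.(rec X. b.b.(0\{b}\{b} + a.0\{a}) + b.X) | -b-> n1, -b-> n2
  n1 = b.(0\{b}\{b} + a.0\{a}) | -b-> n3
  n2 = rec X. b.b.(0\{b}\{b} + a.0\{a}) + b.X | -b-> n1, -b-> n2
  n3 = 0\{b}\{b} + a.0\{a} | -a-> n4
  n4 = 0\{a} | stopped
Bisimilarity quotient blocks:
  B0 = {m0, n0, n2}
  B1 = {m1, n1}
  B2 = {m2, n3}
  B3 = {m3, n4}
m0 ∈ B0, n0 ∈ B0 → same block
Bisimilar ⇒ trace-equivalent.

YES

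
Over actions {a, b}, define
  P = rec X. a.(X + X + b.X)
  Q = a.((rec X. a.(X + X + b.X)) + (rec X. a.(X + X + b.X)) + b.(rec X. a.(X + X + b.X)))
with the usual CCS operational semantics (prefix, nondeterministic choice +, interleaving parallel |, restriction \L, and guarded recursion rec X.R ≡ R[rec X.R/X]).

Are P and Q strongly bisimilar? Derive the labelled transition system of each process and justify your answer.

YES

P's transition system — 2 states:
  s0 = rec X. a.(X + X + b.X) | ··a··> s1
  s1 = (rec X. a.(X + X + b.X)) + (rec X. a.(X + X + b.X)) + b.(rec X. a.(X + X + b.X)) | ··a··> s1, ··b··> s0
Q's transition system — 3 states:
  t0 = a.((rec X. a.(X + X + b.X)) + (rec X. a.(X + X + b.X)) + b.(rec X. a.(X + X + b.X))) | ··a··> t1
  t1 = (rec X. a.(X + X + b.X)) + (rec X. a.(X + X + b.X)) + b.(rec X. a.(X + X + b.X)) | ··a··> t1, ··b··> t2
  t2 = rec X. a.(X + X + b.X) | ··a··> t1
Partition-refinement fixed point:
  B0 = {s0, t0, t2}
  B1 = {s1, t1}
s0 ∈ B0, t0 ∈ B0 → same block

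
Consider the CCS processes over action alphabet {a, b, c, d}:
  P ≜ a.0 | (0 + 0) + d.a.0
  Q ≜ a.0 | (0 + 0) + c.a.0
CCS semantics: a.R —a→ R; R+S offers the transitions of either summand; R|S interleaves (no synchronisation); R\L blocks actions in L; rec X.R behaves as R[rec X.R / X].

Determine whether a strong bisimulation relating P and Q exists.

P's transition system — 4 states:
  m0 = a.0 | (0 + 0) + d.a.0 has moves -a-> m1, -d-> m2
  m1 = 0 | (0 + 0) has moves ∅
  m2 = a.0 has moves -a-> m3
  m3 = 0 has moves ∅
Q's transition system — 4 states:
  n0 = a.0 | (0 + 0) + c.a.0 has moves -a-> n1, -c-> n2
  n1 = 0 | (0 + 0) has moves ∅
  n2 = a.0 has moves -a-> n3
  n3 = 0 has moves ∅
Partition-refinement fixed point:
  B0 = {m0}
  B1 = {m2, n2}
  B2 = {m1, m3, n1, n3}
  B3 = {n0}
m0 ∈ B0, n0 ∈ B3 → different blocks

NO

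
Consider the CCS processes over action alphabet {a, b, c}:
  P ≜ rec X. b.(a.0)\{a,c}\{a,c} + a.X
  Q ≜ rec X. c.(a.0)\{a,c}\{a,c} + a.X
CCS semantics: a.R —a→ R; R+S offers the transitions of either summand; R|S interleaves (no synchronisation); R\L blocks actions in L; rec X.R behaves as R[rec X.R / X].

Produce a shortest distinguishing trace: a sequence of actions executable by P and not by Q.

b

Reachable graph of P (2 states):
  p0 = rec X. b.(a.0)\{a,c}\{a,c} + a.X :: --a--▸ p0, --b--▸ p1
  p1 = (a.0)\{a,c}\{a,c} :: (no moves)
Reachable graph of Q (2 states):
  q0 = rec X. c.(a.0)\{a,c}\{a,c} + a.X :: --a--▸ q0, --c--▸ q1
  q1 = (a.0)\{a,c}\{a,c} :: (no moves)
Executing b from P (initial set {p0}):
  after b @ step 1: {p1}
  ✓ P
Executing b from Q (initial set {q0}):
  after b @ step 1: no successor for Q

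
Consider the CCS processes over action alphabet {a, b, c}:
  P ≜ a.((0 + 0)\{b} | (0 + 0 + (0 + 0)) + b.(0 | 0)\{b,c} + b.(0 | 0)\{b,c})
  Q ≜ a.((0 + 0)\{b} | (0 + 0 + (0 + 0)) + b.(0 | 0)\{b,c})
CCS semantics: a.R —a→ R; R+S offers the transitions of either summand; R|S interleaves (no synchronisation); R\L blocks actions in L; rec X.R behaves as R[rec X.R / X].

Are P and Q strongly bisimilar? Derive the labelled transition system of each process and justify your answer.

bisimilar

P's transition system — 3 states:
  s0 = a.((0 + 0)\{b} | (0 + 0 + (0 + 0)) + b.(0 | 0)\{b,c} + b.(0 | 0)\{b,c}) :: =a=> s1
  s1 = (0 + 0)\{b} | (0 + 0 + (0 + 0)) + b.(0 | 0)\{b,c} + b.(0 | 0)\{b,c} :: =b=> s2
  s2 = (0 | 0)\{b,c} :: ·
Q's transition system — 3 states:
  t0 = a.((0 + 0)\{b} | (0 + 0 + (0 + 0)) + b.(0 | 0)\{b,c}) :: =a=> t1
  t1 = (0 + 0)\{b} | (0 + 0 + (0 + 0)) + b.(0 | 0)\{b,c} :: =b=> t2
  t2 = (0 | 0)\{b,c} :: ·
Coarsest stable partition (strong bisimilarity classes):
  B0 = {s0, t0}
  B1 = {s1, t1}
  B2 = {s2, t2}
s0 ∈ B0, t0 ∈ B0 → same block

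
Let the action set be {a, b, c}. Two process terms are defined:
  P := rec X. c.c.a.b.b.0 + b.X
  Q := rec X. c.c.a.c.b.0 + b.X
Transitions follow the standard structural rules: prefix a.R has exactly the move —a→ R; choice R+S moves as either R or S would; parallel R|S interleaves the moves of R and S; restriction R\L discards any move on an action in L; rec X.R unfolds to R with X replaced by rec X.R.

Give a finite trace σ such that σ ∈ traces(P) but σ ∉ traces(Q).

P's transition system — 6 states:
  u0 = rec X. c.c.a.b.b.0 + b.X ⊢ -b-> u0, -c-> u1
  u1 = c.a.b.b.0 ⊢ -c-> u2
  u2 = a.b.b.0 ⊢ -a-> u3
  u3 = b.b.0 ⊢ -b-> u4
  u4 = b.0 ⊢ -b-> u5
  u5 = 0 ⊢ stopped
Q's transition system — 6 states:
  v0 = rec X. c.c.a.c.b.0 + b.X ⊢ -b-> v0, -c-> v1
  v1 = c.a.c.b.0 ⊢ -c-> v2
  v2 = a.c.b.0 ⊢ -a-> v3
  v3 = c.b.0 ⊢ -c-> v4
  v4 = b.0 ⊢ -b-> v5
  v5 = 0 ⊢ stopped
Trace ⟨ccab⟩ through P, begin at {u0}:
  [1] c ⇒ {u1}
  [2] c ⇒ {u2}
  [3] a ⇒ {u3}
  [4] b ⇒ {u4}
  — P admits the full trace.
Trace ⟨ccab⟩ through Q, begin at {v0}:
  [1] c ⇒ {v1}
  [2] c ⇒ {v2}
  [3] a ⇒ {v3}
  [4] b ⇒ ∅ (Q stuck)

ccab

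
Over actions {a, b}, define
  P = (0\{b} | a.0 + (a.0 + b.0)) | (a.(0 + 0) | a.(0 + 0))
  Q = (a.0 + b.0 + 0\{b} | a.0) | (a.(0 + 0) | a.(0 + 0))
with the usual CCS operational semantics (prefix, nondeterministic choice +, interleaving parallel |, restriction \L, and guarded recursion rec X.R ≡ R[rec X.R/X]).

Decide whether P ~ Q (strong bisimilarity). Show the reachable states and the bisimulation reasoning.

YES

Reachable graph of P (12 states):
  u0 = (0\{b} | a.0 + (a.0 + b.0)) | (a.(0 + 0) | a.(0 + 0)) ⊢ —a→ u1, —a→ u2, —a→ u3, —a→ u4, —b→ u3
  u1 = (0\{b} | a.0 + (a.0 + b.0)) | ((0 + 0) | a.(0 + 0)) ⊢ —a→ u5, —a→ u6, —a→ u7, —b→ u6
  u2 = (0\{b} | a.0 + (a.0 + b.0)) | (a.(0 + 0) | (0 + 0)) ⊢ —a→ u5, —a→ u8, —a→ u9, —b→ u8
  u3 = 0 | (a.(0 + 0) | a.(0 + 0)) ⊢ —a→ u6, —a→ u8
  u4 = 0\{b} | 0 | (a.(0 + 0) | a.(0 + 0)) ⊢ —a→ u7, —a→ u9
  u5 = (0\{b} | a.0 + (a.0 + b.0)) | ((0 + 0) | (0 + 0)) ⊢ —a→ u10, —a→ u11, —b→ u10
  u6 = 0 | ((0 + 0) | a.(0 + 0)) ⊢ —a→ u10
  u7 = 0\{b} | 0 | ((0 + 0) | a.(0 + 0)) ⊢ —a→ u11
  u8 = 0 | (a.(0 + 0) | (0 + 0)) ⊢ —a→ u10
  u9 = 0\{b} | 0 | (a.(0 + 0) | (0 + 0)) ⊢ —a→ u11
  u10 = 0 | ((0 + 0) | (0 + 0)) ⊢ stopped
  u11 = 0\{b} | 0 | ((0 + 0) | (0 + 0)) ⊢ stopped
Reachable graph of Q (12 states):
  v0 = (a.0 + b.0 + 0\{b} | a.0) | (a.(0 + 0) | a.(0 + 0)) ⊢ —a→ v1, —a→ v2, —a→ v3, —a→ v4, —b→ v3
  v1 = (a.0 + b.0 + 0\{b} | a.0) | ((0 + 0) | a.(0 + 0)) ⊢ —a→ v5, —a→ v6, —a→ v7, —b→ v6
  v2 = (a.0 + b.0 + 0\{b} | a.0) | (a.(0 + 0) | (0 + 0)) ⊢ —a→ v5, —a→ v8, —a→ v9, —b→ v8
  v3 = 0 | (a.(0 + 0) | a.(0 + 0)) ⊢ —a→ v6, —a→ v8
  v4 = 0\{b} | 0 | (a.(0 + 0) | a.(0 + 0)) ⊢ —a→ v7, —a→ v9
  v5 = (a.0 + b.0 + 0\{b} | a.0) | ((0 + 0) | (0 + 0)) ⊢ —a→ v10, —a→ v11, —b→ v10
  v6 = 0 | ((0 + 0) | a.(0 + 0)) ⊢ —a→ v10
  v7 = 0\{b} | 0 | ((0 + 0) | a.(0 + 0)) ⊢ —a→ v11
  v8 = 0 | (a.(0 + 0) | (0 + 0)) ⊢ —a→ v10
  v9 = 0\{b} | 0 | (a.(0 + 0) | (0 + 0)) ⊢ —a→ v11
  v10 = 0 | ((0 + 0) | (0 + 0)) ⊢ stopped
  v11 = 0\{b} | 0 | ((0 + 0) | (0 + 0)) ⊢ stopped
Partition-refinement fixed point:
  B0 = {u0, v0}
  B1 = {u1, u2, v1, v2}
  B2 = {u6, u7, u8, u9, v6, v7, v8, v9}
  B3 = {u10, u11, v10, v11}
  B4 = {u5, v5}
  B5 = {u3, u4, v3, v4}
u0 ∈ B0, v0 ∈ B0 → same block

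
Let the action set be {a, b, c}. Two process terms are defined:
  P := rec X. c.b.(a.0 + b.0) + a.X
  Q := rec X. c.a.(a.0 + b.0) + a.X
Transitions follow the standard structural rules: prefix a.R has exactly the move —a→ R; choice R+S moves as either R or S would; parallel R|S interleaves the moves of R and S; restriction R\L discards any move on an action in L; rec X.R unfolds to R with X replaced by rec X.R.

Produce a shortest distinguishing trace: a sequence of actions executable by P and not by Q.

LTS(P): 4 reachable states
  m0 = rec X. c.b.(a.0 + b.0) + a.X → ··a··> m0, ··c··> m1
  m1 = b.(a.0 + b.0) → ··b··> m2
  m2 = a.0 + b.0 → ··a··> m3, ··b··> m3
  m3 = 0 → deadlocked
LTS(Q): 4 reachable states
  n0 = rec X. c.a.(a.0 + b.0) + a.X → ··a··> n0, ··c··> n1
  n1 = a.(a.0 + b.0) → ··a··> n2
  n2 = a.0 + b.0 → ··a··> n3, ··b··> n3
  n3 = 0 → deadlocked
Executing cb from P (initial set {m0}):
  step 1 (c): {m1}
  step 2 (b): {m2}
  ✓ P
Executing cb from Q (initial set {n0}):
  step 1 (c): {n1}
  step 2 (b): ∅  — Q cannot continue

cb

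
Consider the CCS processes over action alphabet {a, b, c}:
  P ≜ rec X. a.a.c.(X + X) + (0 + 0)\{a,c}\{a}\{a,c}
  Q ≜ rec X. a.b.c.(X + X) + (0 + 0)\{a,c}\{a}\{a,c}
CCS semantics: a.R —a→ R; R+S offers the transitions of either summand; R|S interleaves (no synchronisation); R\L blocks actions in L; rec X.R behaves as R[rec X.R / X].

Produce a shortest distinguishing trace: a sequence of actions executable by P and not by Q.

aa

Reachable graph of P (4 states):
  p0 = rec X. a.a.c.(X + X) + (0 + 0)\{a,c}\{a}\{a,c} ⊢ -a-> p1
  p1 = a.c.((rec X. a.a.c.(X + X) + (0 + 0)\{a,c}\{a}\{a,c}) + (rec X. a.a.c.(X + X) + (0 + 0)\{a,c}\{a}\{a,c})) ⊢ -a-> p2
  p2 = c.((rec X. a.a.c.(X + X) + (0 + 0)\{a,c}\{a}\{a,c}) + (rec X. a.a.c.(X + X) + (0 + 0)\{a,c}\{a}\{a,c})) ⊢ -c-> p3
  p3 = (rec X. a.a.c.(X + X) + (0 + 0)\{a,c}\{a}\{a,c}) + (rec X. a.a.c.(X + X) + (0 + 0)\{a,c}\{a}\{a,c}) ⊢ -a-> p1
Reachable graph of Q (4 states):
  q0 = rec X. a.b.c.(X + X) + (0 + 0)\{a,c}\{a}\{a,c} ⊢ -a-> q1
  q1 = b.c.((rec X. a.b.c.(X + X) + (0 + 0)\{a,c}\{a}\{a,c}) + (rec X. a.b.c.(X + X) + (0 + 0)\{a,c}\{a}\{a,c})) ⊢ -b-> q2
  q2 = c.((rec X. a.b.c.(X + X) + (0 + 0)\{a,c}\{a}\{a,c}) + (rec X. a.b.c.(X + X) + (0 + 0)\{a,c}\{a}\{a,c})) ⊢ -c-> q3
  q3 = (rec X. a.b.c.(X + X) + (0 + 0)\{a,c}\{a}\{a,c}) + (rec X. a.b.c.(X + X) + (0 + 0)\{a,c}\{a}\{a,c}) ⊢ -a-> q1
Trace ⟨aa⟩ through P, begin at {p0}:
  step 1 (a): {p1}
  step 2 (a): {p2}
  ✓ P
Trace ⟨aa⟩ through Q, begin at {q0}:
  step 1 (a): {q1}
  step 2 (a): ∅ (Q stuck)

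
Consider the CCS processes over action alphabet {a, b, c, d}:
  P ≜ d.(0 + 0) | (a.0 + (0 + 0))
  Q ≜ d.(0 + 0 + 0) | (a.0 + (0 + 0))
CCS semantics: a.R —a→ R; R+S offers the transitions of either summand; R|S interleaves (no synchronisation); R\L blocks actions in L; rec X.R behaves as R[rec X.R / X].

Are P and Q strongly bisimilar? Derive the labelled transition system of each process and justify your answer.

LTS(P): 4 reachable states
  p0 = d.(0 + 0) | (a.0 + (0 + 0)) → --a--▸ p1, --d--▸ p2
  p1 = d.(0 + 0) | 0 → --d--▸ p3
  p2 = (0 + 0) | (a.0 + (0 + 0)) → --a--▸ p3
  p3 = (0 + 0) | 0 → deadlocked
LTS(Q): 4 reachable states
  q0 = d.(0 + 0 + 0) | (a.0 + (0 + 0)) → --a--▸ q1, --d--▸ q2
  q1 = d.(0 + 0 + 0) | 0 → --d--▸ q3
  q2 = (0 + 0 + 0) | (a.0 + (0 + 0)) → --a--▸ q3
  q3 = (0 + 0 + 0) | 0 → deadlocked
Bisimilarity quotient blocks:
  B0 = {p0, q0}
  B1 = {p2, q2}
  B2 = {p3, q3}
  B3 = {p1, q1}
p0 ∈ B0, q0 ∈ B0 → same block

bisimilar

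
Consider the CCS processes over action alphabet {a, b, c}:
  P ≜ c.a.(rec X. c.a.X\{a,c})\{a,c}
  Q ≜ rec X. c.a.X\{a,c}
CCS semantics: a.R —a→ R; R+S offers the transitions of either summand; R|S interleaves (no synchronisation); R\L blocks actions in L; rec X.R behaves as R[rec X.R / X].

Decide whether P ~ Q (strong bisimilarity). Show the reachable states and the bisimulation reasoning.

Reachable graph of P (3 states):
  p0 = c.a.(rec X. c.a.X\{a,c})\{a,c} ⊢ --c--▸ p1
  p1 = a.(rec X. c.a.X\{a,c})\{a,c} ⊢ --a--▸ p2
  p2 = (rec X. c.a.X\{a,c})\{a,c} ⊢ ·
Reachable graph of Q (3 states):
  q0 = rec X. c.a.X\{a,c} ⊢ --c--▸ q1
  q1 = a.(rec X. c.a.X\{a,c})\{a,c} ⊢ --a--▸ q2
  q2 = (rec X. c.a.X\{a,c})\{a,c} ⊢ ·
Bisimilarity quotient blocks:
  B0 = {p0, q0}
  B1 = {p1, q1}
  B2 = {p2, q2}
p0 ∈ B0, q0 ∈ B0 → same block

P ~ Q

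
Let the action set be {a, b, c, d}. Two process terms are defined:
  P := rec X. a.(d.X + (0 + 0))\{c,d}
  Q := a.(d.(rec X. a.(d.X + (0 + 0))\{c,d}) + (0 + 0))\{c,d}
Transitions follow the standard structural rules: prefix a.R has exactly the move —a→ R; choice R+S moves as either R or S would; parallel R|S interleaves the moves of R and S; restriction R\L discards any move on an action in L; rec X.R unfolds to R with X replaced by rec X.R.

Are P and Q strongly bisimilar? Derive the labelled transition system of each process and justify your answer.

Reachable graph of P (2 states):
  p0 = rec X. a.(d.X + (0 + 0))\{c,d} → -a-> p1
  p1 = (d.(rec X. a.(d.X + (0 + 0))\{c,d}) + (0 + 0))\{c,d} → deadlocked
Reachable graph of Q (2 states):
  q0 = a.(d.(rec X. a.(d.X + (0 + 0))\{c,d}) + (0 + 0))\{c,d} → -a-> q1
  q1 = (d.(rec X. a.(d.X + (0 + 0))\{c,d}) + (0 + 0))\{c,d} → deadlocked
Partition-refinement fixed point:
  B0 = {p0, q0}
  B1 = {p1, q1}
p0 ∈ B0, q0 ∈ B0 → same block

YES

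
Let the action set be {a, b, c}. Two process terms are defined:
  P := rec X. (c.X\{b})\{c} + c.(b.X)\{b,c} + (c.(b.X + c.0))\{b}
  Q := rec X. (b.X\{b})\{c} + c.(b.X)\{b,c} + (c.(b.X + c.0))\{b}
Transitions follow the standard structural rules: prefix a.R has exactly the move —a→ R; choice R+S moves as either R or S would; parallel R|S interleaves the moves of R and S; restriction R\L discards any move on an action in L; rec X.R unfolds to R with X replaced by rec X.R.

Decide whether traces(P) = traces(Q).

trace-distinct — witness ⟨b⟩

P's transition system — 4 states:
  u0 = rec X. (c.X\{b})\{c} + c.(b.X)\{b,c} + (c.(b.X + c.0))\{b} → -c-> u1, -c-> u2
  u1 = (b.(rec X. (c.X\{b})\{c} + c.(b.X)\{b,c} + (c.(b.X + c.0))\{b}) + c.0)\{b} → -c-> u3
  u2 = (b.(rec X. (c.X\{b})\{c} + c.(b.X)\{b,c} + (c.(b.X + c.0))\{b}))\{b,c} → ·
  u3 = 0\{b} → ·
Q's transition system — 5 states:
  v0 = rec X. (b.X\{b})\{c} + c.(b.X)\{b,c} + (c.(b.X + c.0))\{b} → -b-> v1, -c-> v2, -c-> v3
  v1 = (rec X. (b.X\{b})\{c} + c.(b.X)\{b,c} + (c.(b.X + c.0))\{b})\{b}\{c} → ·
  v2 = (b.(rec X. (b.X\{b})\{c} + c.(b.X)\{b,c} + (c.(b.X + c.0))\{b}) + c.0)\{b} → -c-> v4
  v3 = (b.(rec X. (b.X\{b})\{c} + c.(b.X)\{b,c} + (c.(b.X + c.0))\{b}))\{b,c} → ·
  v4 = 0\{b} → ·
Executing b from Q (initial set {v0}):
  step 1 (b): {v1}
  Q completes σ.
Executing b from P (initial set {u0}):
  step 1 (b): ∅ (P stuck)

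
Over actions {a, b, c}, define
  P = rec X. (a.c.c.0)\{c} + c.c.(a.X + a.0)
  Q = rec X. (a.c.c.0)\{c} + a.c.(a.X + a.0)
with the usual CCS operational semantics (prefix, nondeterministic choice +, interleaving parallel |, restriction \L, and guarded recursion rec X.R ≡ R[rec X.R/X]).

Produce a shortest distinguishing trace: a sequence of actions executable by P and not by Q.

c

LTS(P): 5 reachable states
  s0 = rec X. (a.c.c.0)\{c} + c.c.(a.X + a.0) :: --a--▸ s1, --c--▸ s2
  s1 = (c.c.0)\{c} :: stopped
  s2 = c.(a.(rec X. (a.c.c.0)\{c} + c.c.(a.X + a.0)) + a.0) :: --c--▸ s3
  s3 = a.(rec X. (a.c.c.0)\{c} + c.c.(a.X + a.0)) + a.0 :: --a--▸ s0, --a--▸ s4
  s4 = 0 :: stopped
LTS(Q): 5 reachable states
  t0 = rec X. (a.c.c.0)\{c} + a.c.(a.X + a.0) :: --a--▸ t1, --a--▸ t2
  t1 = (c.c.0)\{c} :: stopped
  t2 = c.(a.(rec X. (a.c.c.0)\{c} + a.c.(a.X + a.0)) + a.0) :: --c--▸ t3
  t3 = a.(rec X. (a.c.c.0)\{c} + a.c.(a.X + a.0)) + a.0 :: --a--▸ t0, --a--▸ t4
  t4 = 0 :: stopped
Trace ⟨c⟩ through P, begin at {s0}:
  after c @ step 1: {s2}
  ✓ P
Trace ⟨c⟩ through Q, begin at {t0}:
  after c @ step 1: no successor for Q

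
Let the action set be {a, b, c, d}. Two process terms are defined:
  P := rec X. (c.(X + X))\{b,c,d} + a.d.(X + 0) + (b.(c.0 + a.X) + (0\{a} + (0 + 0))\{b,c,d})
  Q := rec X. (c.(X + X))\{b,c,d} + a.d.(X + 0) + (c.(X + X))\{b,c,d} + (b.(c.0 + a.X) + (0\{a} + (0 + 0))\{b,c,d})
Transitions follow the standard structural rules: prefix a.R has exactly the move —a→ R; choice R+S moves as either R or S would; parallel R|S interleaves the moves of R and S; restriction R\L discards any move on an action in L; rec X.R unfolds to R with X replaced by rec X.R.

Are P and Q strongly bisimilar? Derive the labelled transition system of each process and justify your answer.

Reachable graph of P (5 states):
  s0 = rec X. (c.(X + X))\{b,c,d} + a.d.(X + 0) + (b.(c.0 + a.X) + (0\{a} + (0 + 0))\{b,c,d}) | ··a··> s1, ··b··> s2
  s1 = d.((rec X. (c.(X + X))\{b,c,d} + a.d.(X + 0) + (b.(c.0 + a.X) + (0\{a} + (0 + 0))\{b,c,d})) + 0) | ··d··> s3
  s2 = c.0 + a.(rec X. (c.(X + X))\{b,c,d} + a.d.(X + 0) + (b.(c.0 + a.X) + (0\{a} + (0 + 0))\{b,c,d})) | ··a··> s0, ··c··> s4
  s3 = (rec X. (c.(X + X))\{b,c,d} + a.d.(X + 0) + (b.(c.0 + a.X) + (0\{a} + (0 + 0))\{b,c,d})) + 0 | ··a··> s1, ··b··> s2
  s4 = 0 | deadlocked
Reachable graph of Q (5 states):
  t0 = rec X. (c.(X + X))\{b,c,d} + a.d.(X + 0) + (c.(X + X))\{b,c,d} + (b.(c.0 + a.X) + (0\{a} + (0 + 0))\{b,c,d}) | ··a··> t1, ··b··> t2
  t1 = d.((rec X. (c.(X + X))\{b,c,d} + a.d.(X + 0) + (c.(X + X))\{b,c,d} + (b.(c.0 + a.X) + (0\{a} + (0 + 0))\{b,c,d})) + 0) | ··d··> t3
  t2 = c.0 + a.(rec X. (c.(X + X))\{b,c,d} + a.d.(X + 0) + (c.(X + X))\{b,c,d} + (b.(c.0 + a.X) + (0\{a} + (0 + 0))\{b,c,d})) | ··a··> t0, ··c··> t4
  t3 = (rec X. (c.(X + X))\{b,c,d} + a.d.(X + 0) + (c.(X + X))\{b,c,d} + (b.(c.0 + a.X) + (0\{a} + (0 + 0))\{b,c,d})) + 0 | ··a··> t1, ··b··> t2
  t4 = 0 | deadlocked
Partition-refinement fixed point:
  B0 = {s0, s3, t0, t3}
  B1 = {s2, t2}
  B2 = {s4, t4}
  B3 = {s1, t1}
s0 ∈ B0, t0 ∈ B0 → same block

bisimilar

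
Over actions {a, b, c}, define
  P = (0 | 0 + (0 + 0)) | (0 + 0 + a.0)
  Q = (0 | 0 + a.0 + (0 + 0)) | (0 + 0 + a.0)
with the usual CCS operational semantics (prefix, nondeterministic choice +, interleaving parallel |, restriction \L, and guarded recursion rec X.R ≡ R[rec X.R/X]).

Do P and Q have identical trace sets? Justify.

trace-distinct — witness ⟨aa⟩

LTS(P): 2 reachable states
  p0 = (0 | 0 + (0 + 0)) | (0 + 0 + a.0) has moves --a--▸ p1
  p1 = (0 | 0 + (0 + 0)) | 0 has moves deadlocked
LTS(Q): 4 reachable states
  q0 = (0 | 0 + a.0 + (0 + 0)) | (0 + 0 + a.0) has moves --a--▸ q1, --a--▸ q2
  q1 = (0 | 0 + a.0 + (0 + 0)) | 0 has moves --a--▸ q3
  q2 = 0 | (0 + 0 + a.0) has moves --a--▸ q3
  q3 = 0 | 0 has moves deadlocked
Executing aa from Q (initial set {q0}):
  [1] a ⇒ {q1, q2}
  [2] a ⇒ {q3}
  ✓ Q
Executing aa from P (initial set {p0}):
  [1] a ⇒ {p1}
  [2] a ⇒ ∅  — P cannot continue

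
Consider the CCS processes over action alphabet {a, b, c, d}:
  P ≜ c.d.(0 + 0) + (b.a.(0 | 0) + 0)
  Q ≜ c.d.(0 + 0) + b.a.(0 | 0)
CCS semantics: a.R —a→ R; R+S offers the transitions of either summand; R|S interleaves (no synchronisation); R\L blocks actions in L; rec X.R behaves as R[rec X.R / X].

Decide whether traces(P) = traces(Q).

trace-equivalent

P's transition system — 5 states:
  u0 = c.d.(0 + 0) + (b.a.(0 | 0) + 0) has moves —b→ u1, —c→ u2
  u1 = a.(0 | 0) has moves —a→ u3
  u2 = d.(0 + 0) has moves —d→ u4
  u3 = 0 | 0 has moves (no moves)
  u4 = 0 + 0 has moves (no moves)
Q's transition system — 5 states:
  v0 = c.d.(0 + 0) + b.a.(0 | 0) has moves —b→ v1, —c→ v2
  v1 = a.(0 | 0) has moves —a→ v3
  v2 = d.(0 + 0) has moves —d→ v4
  v3 = 0 | 0 has moves (no moves)
  v4 = 0 + 0 has moves (no moves)
Partition-refinement fixed point:
  B0 = {u0, v0}
  B1 = {u2, v2}
  B2 = {u3, u4, v3, v4}
  B3 = {u1, v1}
u0 ∈ B0, v0 ∈ B0 → same block
Bisimilar ⇒ trace-equivalent.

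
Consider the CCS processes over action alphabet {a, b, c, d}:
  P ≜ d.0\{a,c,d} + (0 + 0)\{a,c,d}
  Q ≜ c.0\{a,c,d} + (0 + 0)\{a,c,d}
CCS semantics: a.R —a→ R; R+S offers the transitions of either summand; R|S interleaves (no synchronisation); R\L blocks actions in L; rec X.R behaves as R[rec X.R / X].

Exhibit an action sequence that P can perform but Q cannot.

d

Reachable graph of P (2 states):
  s0 = d.0\{a,c,d} + (0 + 0)\{a,c,d} | --d--▸ s1
  s1 = 0\{a,c,d} | ·
Reachable graph of Q (2 states):
  t0 = c.0\{a,c,d} + (0 + 0)\{a,c,d} | --c--▸ t1
  t1 = 0\{a,c,d} | ·
Trace ⟨d⟩ through P, begin at {s0}:
  after d @ step 1: {s1}
  P completes σ.
Trace ⟨d⟩ through Q, begin at {t0}:
  after d @ step 1: ∅  — Q cannot continue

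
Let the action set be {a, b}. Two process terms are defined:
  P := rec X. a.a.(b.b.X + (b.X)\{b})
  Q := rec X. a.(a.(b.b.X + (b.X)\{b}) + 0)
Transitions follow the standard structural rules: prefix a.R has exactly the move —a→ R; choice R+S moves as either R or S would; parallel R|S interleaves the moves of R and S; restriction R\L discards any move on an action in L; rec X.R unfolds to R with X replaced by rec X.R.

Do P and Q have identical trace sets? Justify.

trace-equivalent

LTS(P): 4 reachable states
  m0 = rec X. a.a.(b.b.X + (b.X)\{b}) ⊢ ··a··> m1
  m1 = a.(b.b.(rec X. a.a.(b.b.X + (b.X)\{b})) + (b.(rec X. a.a.(b.b.X + (b.X)\{b})))\{b}) ⊢ ··a··> m2
  m2 = b.b.(rec X. a.a.(b.b.X + (b.X)\{b})) + (b.(rec X. a.a.(b.b.X + (b.X)\{b})))\{b} ⊢ ··b··> m3
  m3 = b.(rec X. a.a.(b.b.X + (b.X)\{b})) ⊢ ··b··> m0
LTS(Q): 4 reachable states
  n0 = rec X. a.(a.(b.b.X + (b.X)\{b}) + 0) ⊢ ··a··> n1
  n1 = a.(b.b.(rec X. a.(a.(b.b.X + (b.X)\{b}) + 0)) + (b.(rec X. a.(a.(b.b.X + (b.X)\{b}) + 0)))\{b}) + 0 ⊢ ··a··> n2
  n2 = b.b.(rec X. a.(a.(b.b.X + (b.X)\{b}) + 0)) + (b.(rec X. a.(a.(b.b.X + (b.X)\{b}) + 0)))\{b} ⊢ ··b··> n3
  n3 = b.(rec X. a.(a.(b.b.X + (b.X)\{b}) + 0)) ⊢ ··b··> n0
Partition-refinement fixed point:
  B0 = {m0, n0}
  B1 = {m1, n1}
  B2 = {m2, n2}
  B3 = {m3, n3}
m0 ∈ B0, n0 ∈ B0 → same block
Bisimilar ⇒ trace-equivalent.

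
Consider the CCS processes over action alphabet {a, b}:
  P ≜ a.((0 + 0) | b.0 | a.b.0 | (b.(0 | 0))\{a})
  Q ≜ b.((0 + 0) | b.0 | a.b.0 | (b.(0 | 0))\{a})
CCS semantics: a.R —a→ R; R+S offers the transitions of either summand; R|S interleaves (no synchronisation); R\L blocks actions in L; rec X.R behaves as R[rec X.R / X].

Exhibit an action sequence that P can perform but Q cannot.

a

Reachable graph of P (13 states):
  m0 = a.((0 + 0) | b.0 | a.b.0 | (b.(0 | 0))\{a}) ⊢ --a--▸ m1
  m1 = (0 + 0) | b.0 | a.b.0 | (b.(0 | 0))\{a} ⊢ --a--▸ m2, --b--▸ m3, --b--▸ m4
  m2 = (0 + 0) | b.0 | b.0 | (b.(0 | 0))\{a} ⊢ --b--▸ m5, --b--▸ m6, --b--▸ m7
  m3 = (0 + 0) | 0 | a.b.0 | (b.(0 | 0))\{a} ⊢ --a--▸ m5, --b--▸ m8
  m4 = (0 + 0) | b.0 | a.b.0 | (0 | 0)\{a} ⊢ --a--▸ m7, --b--▸ m8
  m5 = (0 + 0) | 0 | b.0 | (b.(0 | 0))\{a} ⊢ --b--▸ m10, --b--▸ m9
  m6 = (0 + 0) | b.0 | 0 | (b.(0 | 0))\{a} ⊢ --b--▸ m11, --b--▸ m9
  m7 = (0 + 0) | b.0 | b.0 | (0 | 0)\{a} ⊢ --b--▸ m10, --b--▸ m11
  m8 = (0 + 0) | 0 | a.b.0 | (0 | 0)\{a} ⊢ --a--▸ m10
  m9 = (0 + 0) | 0 | 0 | (b.(0 | 0))\{a} ⊢ --b--▸ m12
  m10 = (0 + 0) | 0 | b.0 | (0 | 0)\{a} ⊢ --b--▸ m12
  m11 = (0 + 0) | b.0 | 0 | (0 | 0)\{a} ⊢ --b--▸ m12
  m12 = (0 + 0) | 0 | 0 | (0 | 0)\{a} ⊢ stopped
Reachable graph of Q (13 states):
  n0 = b.((0 + 0) | b.0 | a.b.0 | (b.(0 | 0))\{a}) ⊢ --b--▸ n1
  n1 = (0 + 0) | b.0 | a.b.0 | (b.(0 | 0))\{a} ⊢ --a--▸ n2, --b--▸ n3, --b--▸ n4
  n2 = (0 + 0) | b.0 | b.0 | (b.(0 | 0))\{a} ⊢ --b--▸ n5, --b--▸ n6, --b--▸ n7
  n3 = (0 + 0) | 0 | a.b.0 | (b.(0 | 0))\{a} ⊢ --a--▸ n5, --b--▸ n8
  n4 = (0 + 0) | b.0 | a.b.0 | (0 | 0)\{a} ⊢ --a--▸ n7, --b--▸ n8
  n5 = (0 + 0) | 0 | b.0 | (b.(0 | 0))\{a} ⊢ --b--▸ n10, --b--▸ n9
  n6 = (0 + 0) | b.0 | 0 | (b.(0 | 0))\{a} ⊢ --b--▸ n11, --b--▸ n9
  n7 = (0 + 0) | b.0 | b.0 | (0 | 0)\{a} ⊢ --b--▸ n10, --b--▸ n11
  n8 = (0 + 0) | 0 | a.b.0 | (0 | 0)\{a} ⊢ --a--▸ n10
  n9 = (0 + 0) | 0 | 0 | (b.(0 | 0))\{a} ⊢ --b--▸ n12
  n10 = (0 + 0) | 0 | b.0 | (0 | 0)\{a} ⊢ --b--▸ n12
  n11 = (0 + 0) | b.0 | 0 | (0 | 0)\{a} ⊢ --b--▸ n12
  n12 = (0 + 0) | 0 | 0 | (0 | 0)\{a} ⊢ stopped
Executing a from P (initial set {m0}):
  [1] a ⇒ {m1}
  ✓ P
Executing a from Q (initial set {n0}):
  [1] a ⇒ ∅ (Q stuck)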